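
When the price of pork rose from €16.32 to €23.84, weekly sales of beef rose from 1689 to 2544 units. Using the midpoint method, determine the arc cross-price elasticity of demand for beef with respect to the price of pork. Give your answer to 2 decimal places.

ΔQ_A = 2544 − 1689 = 855; ΔP_B = 23.84 − 16.32 = 7.52.
Midpoints: Q̄_A = 2116.5, P̄_B = 20.08.
ε = (ΔQ_A/Q̄_A)/(ΔP_B/P̄_B) = (855/2116.5)/(7.52/20.08) ≈ 1.08.
ε > 0: beef and pork are substitutes.

1.08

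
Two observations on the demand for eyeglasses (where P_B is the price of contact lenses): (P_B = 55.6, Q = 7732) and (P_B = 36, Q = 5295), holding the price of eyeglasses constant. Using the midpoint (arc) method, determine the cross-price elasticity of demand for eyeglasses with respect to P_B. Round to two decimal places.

0.87

ΔQ_A = 5295 − 7732 = -2437; ΔP_B = 36 − 55.6 = -19.6.
Midpoints: Q̄_A = 6513.5, P̄_B = 45.80.
ε = (ΔQ_A/Q̄_A)/(ΔP_B/P̄_B) = (-2437/6513.5)/(-19.6/45.80) ≈ 0.87.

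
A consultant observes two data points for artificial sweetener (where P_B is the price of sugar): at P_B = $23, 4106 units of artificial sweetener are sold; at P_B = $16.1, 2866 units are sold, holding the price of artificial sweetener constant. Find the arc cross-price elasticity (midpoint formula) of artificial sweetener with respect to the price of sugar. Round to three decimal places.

1.008

ΔQ_A = 2866 − 4106 = -1240; ΔP_B = 16.1 − 23 = -6.9.
Midpoints: Q̄_A = 3486.0, P̄_B = 19.55.
ε = (ΔQ_A/Q̄_A)/(ΔP_B/P̄_B) = (-1240/3486.0)/(-6.9/19.55) ≈ 1.008.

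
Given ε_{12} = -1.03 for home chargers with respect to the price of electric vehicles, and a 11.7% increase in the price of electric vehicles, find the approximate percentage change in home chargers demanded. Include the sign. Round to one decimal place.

-12.1%

%ΔQ ≈ ε × %ΔP of electric vehicles = -1.03 × (11.7%) = -12.1%.
Demand for home chargers falls by about 12.1%.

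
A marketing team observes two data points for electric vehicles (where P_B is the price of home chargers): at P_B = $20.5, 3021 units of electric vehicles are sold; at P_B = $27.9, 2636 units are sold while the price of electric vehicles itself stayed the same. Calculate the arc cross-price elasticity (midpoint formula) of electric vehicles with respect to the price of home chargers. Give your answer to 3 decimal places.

ΔQ_A = 2636 − 3021 = -385; ΔP_B = 27.9 − 20.5 = 7.4.
Midpoints: Q̄_A = 2828.5, P̄_B = 24.20.
ε = (ΔQ_A/Q̄_A)/(ΔP_B/P̄_B) = (-385/2828.5)/(7.4/24.20) ≈ -0.445.

-0.445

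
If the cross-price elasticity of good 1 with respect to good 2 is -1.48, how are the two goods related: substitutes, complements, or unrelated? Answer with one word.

ε = -1.48 < 0, so a higher price of good 2 lowers demand for good 1: complements.

complements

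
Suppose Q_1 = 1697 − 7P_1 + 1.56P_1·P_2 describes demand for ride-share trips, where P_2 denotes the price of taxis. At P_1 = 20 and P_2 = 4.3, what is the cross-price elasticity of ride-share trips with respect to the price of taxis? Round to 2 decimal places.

0.08

At P_1 = 20 and P_2 = 4.3: Q_1 = 1691.16.
∂Q_1/∂P_2 = 1.56P_1 = 1.56(20) = 31.2000.
ε = (∂Q_1/∂P_2)(P_2/Q_1) = 31.2000 × (4.3/1691.16) ≈ 0.08.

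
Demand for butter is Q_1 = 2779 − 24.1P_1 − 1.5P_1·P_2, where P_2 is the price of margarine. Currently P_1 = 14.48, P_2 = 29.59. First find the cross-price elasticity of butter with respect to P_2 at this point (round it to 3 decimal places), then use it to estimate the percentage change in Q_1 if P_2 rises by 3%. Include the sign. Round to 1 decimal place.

At P_1 = 14.48, P_2 = 29.59: Q_1 = 1787.337.
∂Q_1/∂P_2 = -1.5P_1 = -21.7200.
ε = (∂Q_1/∂P_2)(P_2/Q_1) = -21.7200 × 29.59/1787.337 ≈ -0.360.
%ΔQ_1 ≈ ε × %ΔP_2 = -0.360 × (3%) = -1.1%.

-1.1%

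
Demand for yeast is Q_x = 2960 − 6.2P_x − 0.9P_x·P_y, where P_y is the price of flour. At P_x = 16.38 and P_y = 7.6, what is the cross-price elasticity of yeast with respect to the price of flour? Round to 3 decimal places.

-0.041

At P_x = 16.38 and P_y = 7.6: Q_x = 2746.405.
∂Q_x/∂P_y = -0.9P_x = -0.9(16.38) = -14.7420.
ε = (∂Q_x/∂P_y)(P_y/Q_x) = -14.7420 × (7.6/2746.405) ≈ -0.041.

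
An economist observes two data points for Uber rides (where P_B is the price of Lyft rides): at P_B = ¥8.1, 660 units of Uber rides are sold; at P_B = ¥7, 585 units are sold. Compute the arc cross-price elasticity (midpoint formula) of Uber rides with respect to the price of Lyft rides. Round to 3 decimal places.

0.827

ΔQ_A = 585 − 660 = -75; ΔP_B = 7 − 8.1 = -1.1.
Midpoints: Q̄_A = 622.5, P̄_B = 7.55.
ε = (ΔQ_A/Q̄_A)/(ΔP_B/P̄_B) = (-75/622.5)/(-1.1/7.55) ≈ 0.827.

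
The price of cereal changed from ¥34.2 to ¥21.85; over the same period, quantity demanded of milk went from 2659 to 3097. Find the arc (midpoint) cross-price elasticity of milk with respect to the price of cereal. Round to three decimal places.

-0.345

ΔQ_A = 3097 − 2659 = 438; ΔP_B = 21.85 − 34.2 = -12.35.
Midpoints: Q̄_A = 2878.0, P̄_B = 28.03.
ε = (ΔQ_A/Q̄_A)/(ΔP_B/P̄_B) = (438/2878.0)/(-12.35/28.03) ≈ -0.345.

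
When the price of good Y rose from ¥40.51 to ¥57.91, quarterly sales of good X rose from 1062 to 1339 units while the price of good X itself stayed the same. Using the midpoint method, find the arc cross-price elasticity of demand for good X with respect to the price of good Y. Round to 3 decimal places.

ΔQ_X = 1339 − 1062 = 277; ΔP_Y = 57.91 − 40.51 = 17.4.
Midpoints: Q̄_X = 1200.5, P̄_Y = 49.21.
ε = (ΔQ_X/Q̄_X)/(ΔP_Y/P̄_Y) = (277/1200.5)/(17.4/49.21) ≈ 0.653.

0.653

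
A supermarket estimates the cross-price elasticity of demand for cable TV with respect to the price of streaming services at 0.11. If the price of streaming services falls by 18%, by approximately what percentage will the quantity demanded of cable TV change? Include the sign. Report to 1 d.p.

%ΔQ ≈ ε × %ΔP of streaming services = 0.11 × (-18%) = -2.0%.

-2.0%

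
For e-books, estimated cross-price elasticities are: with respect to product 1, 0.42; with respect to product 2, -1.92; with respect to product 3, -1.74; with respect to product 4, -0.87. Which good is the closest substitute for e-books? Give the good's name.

Substitutes have ε > 0. Among the positive values, 0.42 (product 1) is largest.

product 1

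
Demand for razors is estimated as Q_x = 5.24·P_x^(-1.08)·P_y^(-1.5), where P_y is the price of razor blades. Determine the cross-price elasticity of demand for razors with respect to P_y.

In a log-linear (constant-elasticity) demand function, the coefficient on the exponent of P_y is the cross-price elasticity.
ε = -1.50. Negative, so razors and razor blades are complements.

-1.50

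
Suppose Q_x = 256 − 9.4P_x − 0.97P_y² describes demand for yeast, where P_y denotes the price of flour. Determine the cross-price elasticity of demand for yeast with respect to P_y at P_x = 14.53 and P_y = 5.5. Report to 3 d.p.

-0.652

At P_x = 14.53 and P_y = 5.5: Q_x = 90.076.
∂Q_x/∂P_y = -1.94P_y = -1.94(5.5) = -10.6700.
ε = (∂Q_x/∂P_y)(P_y/Q_x) = -10.6700 × (5.5/90.076) ≈ -0.652.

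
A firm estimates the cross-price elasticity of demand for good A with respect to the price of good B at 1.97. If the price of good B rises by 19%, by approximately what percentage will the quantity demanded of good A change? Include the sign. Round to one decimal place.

%ΔQ ≈ ε × %ΔP of good B = 1.97 × (19%) = 37.4%.

37.4%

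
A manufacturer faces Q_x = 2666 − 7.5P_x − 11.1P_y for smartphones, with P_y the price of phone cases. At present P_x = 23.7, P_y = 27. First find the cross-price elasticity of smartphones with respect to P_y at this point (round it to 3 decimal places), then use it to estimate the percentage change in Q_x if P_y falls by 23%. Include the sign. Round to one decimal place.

3.2%

At P_x = 23.7, P_y = 27: Q_x = 2188.55.
∂Q_x/∂P_y = -11.1.
ε = (∂Q_x/∂P_y)(P_y/Q_x) = -11.1000 × 27/2188.55 ≈ -0.137.
%ΔQ_x ≈ ε × %ΔP_y = -0.137 × (-23%) = 3.2%.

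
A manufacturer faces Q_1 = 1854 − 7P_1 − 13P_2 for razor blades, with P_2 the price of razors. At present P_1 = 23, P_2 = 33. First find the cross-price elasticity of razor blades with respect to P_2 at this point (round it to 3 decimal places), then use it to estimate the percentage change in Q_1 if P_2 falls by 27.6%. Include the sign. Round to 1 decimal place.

9.4%

At P_1 = 23, P_2 = 33: Q_1 = 1264.
∂Q_1/∂P_2 = -13.
ε = (∂Q_1/∂P_2)(P_2/Q_1) = -13.0000 × 33/1264 ≈ -0.339.
%ΔQ_1 ≈ ε × %ΔP_2 = -0.339 × (-27.6%) = 9.4%.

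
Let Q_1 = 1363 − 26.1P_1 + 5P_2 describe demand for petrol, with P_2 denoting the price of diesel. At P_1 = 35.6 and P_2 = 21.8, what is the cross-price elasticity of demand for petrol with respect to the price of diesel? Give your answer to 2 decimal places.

0.20

At P_1 = 35.6 and P_2 = 21.8: Q_1 = 542.84.
∂Q_1/∂P_2 = 5.
ε = (∂Q_1/∂P_2)(P_2/Q_1) = 5 × (21.8/542.84) ≈ 0.20.
Since ε > 0, petrol and diesel are substitutes.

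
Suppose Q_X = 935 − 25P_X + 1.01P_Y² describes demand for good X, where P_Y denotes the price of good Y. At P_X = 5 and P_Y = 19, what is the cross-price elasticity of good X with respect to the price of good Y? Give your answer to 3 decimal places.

At P_X = 5 and P_Y = 19: Q_X = 1174.61.
∂Q_X/∂P_Y = 2.02P_Y = 2.02(19) = 38.3800.
ε = (∂Q_X/∂P_Y)(P_Y/Q_X) = 38.3800 × (19/1174.61) ≈ 0.621.
ε > 0: substitutes.

0.621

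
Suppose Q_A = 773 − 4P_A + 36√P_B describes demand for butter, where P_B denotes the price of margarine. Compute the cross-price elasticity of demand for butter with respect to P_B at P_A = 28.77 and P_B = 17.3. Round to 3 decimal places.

0.093

At P_A = 28.77 and P_B = 17.3: Q_A = 807.656.
∂Q_A/∂P_B = 36/(2√P_B) = 36/(2√17.3) = 4.3276.
ε = (∂Q_A/∂P_B)(P_B/Q_A) = 4.3276 × (17.3/807.656) ≈ 0.093.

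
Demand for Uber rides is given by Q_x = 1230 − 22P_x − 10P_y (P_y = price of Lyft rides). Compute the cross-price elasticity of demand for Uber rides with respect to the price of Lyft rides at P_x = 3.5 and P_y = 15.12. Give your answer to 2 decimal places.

-0.15

At P_x = 3.5 and P_y = 15.12: Q_x = 1001.8.
∂Q_x/∂P_y = -10.
ε = (∂Q_x/∂P_y)(P_y/Q_x) = -10 × (15.12/1001.8) ≈ -0.15.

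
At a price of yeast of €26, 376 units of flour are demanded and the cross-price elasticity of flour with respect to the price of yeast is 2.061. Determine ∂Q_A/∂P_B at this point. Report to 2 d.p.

29.81

ε = (∂Q_A/∂P_B)·(P_B/Q_A) ⇒ ∂Q_A/∂P_B = ε·Q_A/P_B = 2.061 × 376/26 ≈ 29.81.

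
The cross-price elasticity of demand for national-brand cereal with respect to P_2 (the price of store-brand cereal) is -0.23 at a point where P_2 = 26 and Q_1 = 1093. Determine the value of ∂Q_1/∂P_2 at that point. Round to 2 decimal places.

ε = (∂Q_1/∂P_2)·(P_2/Q_1) ⇒ ∂Q_1/∂P_2 = ε·Q_1/P_2 = -0.23 × 1093/26 ≈ -9.67.

-9.67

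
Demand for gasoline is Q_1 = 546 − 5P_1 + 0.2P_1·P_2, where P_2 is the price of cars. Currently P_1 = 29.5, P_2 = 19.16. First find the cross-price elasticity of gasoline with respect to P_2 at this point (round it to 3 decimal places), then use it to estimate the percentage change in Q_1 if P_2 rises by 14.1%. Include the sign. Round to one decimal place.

3.1%

At P_1 = 29.5, P_2 = 19.16: Q_1 = 511.544.
∂Q_1/∂P_2 = 0.2P_1 = 5.9000.
ε = (∂Q_1/∂P_2)(P_2/Q_1) = 5.9000 × 19.16/511.544 ≈ 0.221.
%ΔQ_1 ≈ ε × %ΔP_2 = 0.221 × (14.1%) = 3.1%.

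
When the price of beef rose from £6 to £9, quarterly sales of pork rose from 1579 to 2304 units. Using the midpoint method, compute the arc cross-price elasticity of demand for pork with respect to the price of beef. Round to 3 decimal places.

0.934

ΔQ_A = 2304 − 1579 = 725; ΔP_B = 9 − 6 = 3.
Midpoints: Q̄_A = 1941.5, P̄_B = 7.50.
ε = (ΔQ_A/Q̄_A)/(ΔP_B/P̄_B) = (725/1941.5)/(3/7.50) ≈ 0.934.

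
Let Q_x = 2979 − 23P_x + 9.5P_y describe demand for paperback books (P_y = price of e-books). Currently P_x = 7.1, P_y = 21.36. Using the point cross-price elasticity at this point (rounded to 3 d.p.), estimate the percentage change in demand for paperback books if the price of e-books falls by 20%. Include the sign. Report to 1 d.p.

At P_x = 7.1, P_y = 21.36: Q_x = 3018.62.
∂Q_x/∂P_y = 9.5.
ε = (∂Q_x/∂P_y)(P_y/Q_x) = 9.5000 × 21.36/3018.62 ≈ 0.067.
%ΔQ_x ≈ ε × %ΔP_y = 0.067 × (-20%) = -1.3%.

-1.3%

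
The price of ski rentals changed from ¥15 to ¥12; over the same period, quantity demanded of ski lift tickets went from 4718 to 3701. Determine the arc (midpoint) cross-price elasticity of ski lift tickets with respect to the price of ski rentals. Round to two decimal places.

ΔQ_A = 3701 − 4718 = -1017; ΔP_B = 12 − 15 = -3.
Midpoints: Q̄_A = 4209.5, P̄_B = 13.50.
ε = (ΔQ_A/Q̄_A)/(ΔP_B/P̄_B) = (-1017/4209.5)/(-3/13.50) ≈ 1.09.

1.09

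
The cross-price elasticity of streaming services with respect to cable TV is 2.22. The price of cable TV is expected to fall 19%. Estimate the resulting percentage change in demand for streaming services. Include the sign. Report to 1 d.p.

-42.2%

%ΔQ ≈ ε × %ΔP of cable TV = 2.22 × (-19%) = -42.2%.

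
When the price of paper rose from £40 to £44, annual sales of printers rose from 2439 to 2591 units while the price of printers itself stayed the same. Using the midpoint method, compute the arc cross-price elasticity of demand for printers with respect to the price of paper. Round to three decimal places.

ΔQ_A = 2591 − 2439 = 152; ΔP_B = 44 − 40 = 4.
Midpoints: Q̄_A = 2515.0, P̄_B = 42.00.
ε = (ΔQ_A/Q̄_A)/(ΔP_B/P̄_B) = (152/2515.0)/(4/42.00) ≈ 0.635.
ε > 0: printers and paper are substitutes.

0.635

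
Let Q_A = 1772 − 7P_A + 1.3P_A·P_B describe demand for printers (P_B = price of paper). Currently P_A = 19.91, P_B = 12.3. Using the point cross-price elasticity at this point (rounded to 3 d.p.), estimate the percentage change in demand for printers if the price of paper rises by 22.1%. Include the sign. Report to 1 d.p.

3.6%

At P_A = 19.91, P_B = 12.3: Q_A = 1950.991.
∂Q_A/∂P_B = 1.3P_A = 25.8830.
ε = (∂Q_A/∂P_B)(P_B/Q_A) = 25.8830 × 12.3/1950.991 ≈ 0.163.
%ΔQ_A ≈ ε × %ΔP_B = 0.163 × (22.1%) = 3.6%.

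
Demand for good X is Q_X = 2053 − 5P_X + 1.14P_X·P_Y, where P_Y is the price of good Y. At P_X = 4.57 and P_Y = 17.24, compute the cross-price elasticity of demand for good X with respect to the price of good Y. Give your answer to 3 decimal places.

At P_X = 4.57 and P_Y = 17.24: Q_X = 2119.967.
∂Q_X/∂P_Y = 1.14P_X = 1.14(4.57) = 5.2098.
ε = (∂Q_X/∂P_Y)(P_Y/Q_X) = 5.2098 × (17.24/2119.967) ≈ 0.042.

0.042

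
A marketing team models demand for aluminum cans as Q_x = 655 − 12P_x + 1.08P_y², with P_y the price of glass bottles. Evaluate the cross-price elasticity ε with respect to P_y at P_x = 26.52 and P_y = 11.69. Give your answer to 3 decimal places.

0.609

At P_x = 26.52 and P_y = 11.69: Q_x = 484.349.
∂Q_x/∂P_y = 2.16P_y = 2.16(11.69) = 25.2504.
ε = (∂Q_x/∂P_y)(P_y/Q_x) = 25.2504 × (11.69/484.349) ≈ 0.609.
ε > 0: substitutes.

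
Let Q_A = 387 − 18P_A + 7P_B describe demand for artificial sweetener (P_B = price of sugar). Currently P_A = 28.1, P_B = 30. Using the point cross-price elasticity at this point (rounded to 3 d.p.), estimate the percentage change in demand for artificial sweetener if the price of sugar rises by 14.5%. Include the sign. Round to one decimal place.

33.4%

At P_A = 28.1, P_B = 30: Q_A = 91.2.
∂Q_A/∂P_B = 7.
ε = (∂Q_A/∂P_B)(P_B/Q_A) = 7.0000 × 30/91.2 ≈ 2.303.
%ΔQ_A ≈ ε × %ΔP_B = 2.303 × (14.5%) = 33.4%.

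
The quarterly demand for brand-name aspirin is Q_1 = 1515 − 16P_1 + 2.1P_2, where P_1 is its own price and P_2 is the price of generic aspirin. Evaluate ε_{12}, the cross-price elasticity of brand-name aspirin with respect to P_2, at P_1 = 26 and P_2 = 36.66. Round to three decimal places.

0.065

At P_1 = 26 and P_2 = 36.66: Q_1 = 1175.986.
∂Q_1/∂P_2 = 2.1.
ε = (∂Q_1/∂P_2)(P_2/Q_1) = 2.1 × (36.66/1175.986) ≈ 0.065.
Since ε > 0, brand-name aspirin and generic aspirin are substitutes.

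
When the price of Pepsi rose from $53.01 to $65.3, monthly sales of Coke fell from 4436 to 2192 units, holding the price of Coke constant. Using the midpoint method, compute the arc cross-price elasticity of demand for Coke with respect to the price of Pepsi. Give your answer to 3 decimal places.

ΔQ_A = 2192 − 4436 = -2244; ΔP_B = 65.3 − 53.01 = 12.29.
Midpoints: Q̄_A = 3314.0, P̄_B = 59.16.
ε = (ΔQ_A/Q̄_A)/(ΔP_B/P̄_B) = (-2244/3314.0)/(12.29/59.16) ≈ -3.259.

-3.259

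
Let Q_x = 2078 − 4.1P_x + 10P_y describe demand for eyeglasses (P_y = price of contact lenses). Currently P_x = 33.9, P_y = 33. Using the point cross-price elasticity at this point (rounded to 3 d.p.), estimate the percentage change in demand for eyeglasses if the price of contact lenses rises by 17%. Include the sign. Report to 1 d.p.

2.5%

At P_x = 33.9, P_y = 33: Q_x = 2269.01.
∂Q_x/∂P_y = 10.
ε = (∂Q_x/∂P_y)(P_y/Q_x) = 10.0000 × 33/2269.01 ≈ 0.145.
%ΔQ_x ≈ ε × %ΔP_y = 0.145 × (17%) = 2.5%.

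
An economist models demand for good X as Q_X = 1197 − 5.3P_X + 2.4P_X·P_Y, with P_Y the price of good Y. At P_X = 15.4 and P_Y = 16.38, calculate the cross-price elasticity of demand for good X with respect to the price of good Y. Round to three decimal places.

0.352

At P_X = 15.4 and P_Y = 16.38: Q_X = 1720.785.
∂Q_X/∂P_Y = 2.4P_X = 2.4(15.4) = 36.9600.
ε = (∂Q_X/∂P_Y)(P_Y/Q_X) = 36.9600 × (16.38/1720.785) ≈ 0.352.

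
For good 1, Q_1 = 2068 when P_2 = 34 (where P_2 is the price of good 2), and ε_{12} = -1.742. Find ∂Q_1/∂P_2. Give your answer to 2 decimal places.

-105.95

ε = (∂Q_1/∂P_2)·(P_2/Q_1) ⇒ ∂Q_1/∂P_2 = ε·Q_1/P_2 = -1.742 × 2068/34 ≈ -105.95.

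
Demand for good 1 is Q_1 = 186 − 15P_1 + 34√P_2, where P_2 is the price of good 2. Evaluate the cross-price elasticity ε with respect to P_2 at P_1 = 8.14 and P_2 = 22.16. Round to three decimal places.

At P_1 = 8.14 and P_2 = 22.16: Q_1 = 223.953.
∂Q_1/∂P_2 = 34/(2√P_2) = 34/(2√22.16) = 3.6113.
ε = (∂Q_1/∂P_2)(P_2/Q_1) = 3.6113 × (22.16/223.953) ≈ 0.357.
ε > 0: substitutes.

0.357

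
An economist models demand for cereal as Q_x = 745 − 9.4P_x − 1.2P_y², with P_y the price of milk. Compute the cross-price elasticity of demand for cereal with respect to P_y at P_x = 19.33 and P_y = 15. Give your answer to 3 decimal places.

At P_x = 19.33 and P_y = 15: Q_x = 293.298.
∂Q_x/∂P_y = -2.4P_y = -2.4(15) = -36.0000.
ε = (∂Q_x/∂P_y)(P_y/Q_x) = -36.0000 × (15/293.298) ≈ -1.841.
ε < 0: complements.

-1.841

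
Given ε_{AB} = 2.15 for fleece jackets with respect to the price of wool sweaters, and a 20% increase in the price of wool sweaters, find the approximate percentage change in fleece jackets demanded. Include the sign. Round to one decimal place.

%ΔQ ≈ ε × %ΔP of wool sweaters = 2.15 × (20%) = 43.0%.

43.0%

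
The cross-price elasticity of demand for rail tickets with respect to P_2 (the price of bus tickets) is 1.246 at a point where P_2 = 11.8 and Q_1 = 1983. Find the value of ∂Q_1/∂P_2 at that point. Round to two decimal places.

209.39

ε = (∂Q_1/∂P_2)·(P_2/Q_1) ⇒ ∂Q_1/∂P_2 = ε·Q_1/P_2 = 1.246 × 1983/11.8 ≈ 209.39.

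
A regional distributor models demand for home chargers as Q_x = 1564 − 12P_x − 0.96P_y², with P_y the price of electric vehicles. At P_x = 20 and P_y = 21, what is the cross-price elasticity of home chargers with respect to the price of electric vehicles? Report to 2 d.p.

-0.94

At P_x = 20 and P_y = 21: Q_x = 900.64.
∂Q_x/∂P_y = -1.92P_y = -1.92(21) = -40.3200.
ε = (∂Q_x/∂P_y)(P_y/Q_x) = -40.3200 × (21/900.64) ≈ -0.94.
ε < 0: complements.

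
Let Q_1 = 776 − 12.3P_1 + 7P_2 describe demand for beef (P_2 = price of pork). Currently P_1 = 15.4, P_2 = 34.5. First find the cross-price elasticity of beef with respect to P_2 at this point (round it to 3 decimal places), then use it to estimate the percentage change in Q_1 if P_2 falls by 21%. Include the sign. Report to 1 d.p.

-6.1%

At P_1 = 15.4, P_2 = 34.5: Q_1 = 828.08.
∂Q_1/∂P_2 = 7.
ε = (∂Q_1/∂P_2)(P_2/Q_1) = 7.0000 × 34.5/828.08 ≈ 0.292.
%ΔQ_1 ≈ ε × %ΔP_2 = 0.292 × (-21%) = -6.1%.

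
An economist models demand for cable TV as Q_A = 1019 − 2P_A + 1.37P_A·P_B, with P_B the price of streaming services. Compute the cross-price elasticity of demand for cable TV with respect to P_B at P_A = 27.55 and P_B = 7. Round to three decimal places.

0.215

At P_A = 27.55 and P_B = 7: Q_A = 1228.104.
∂Q_A/∂P_B = 1.37P_A = 1.37(27.55) = 37.7435.
ε = (∂Q_A/∂P_B)(P_B/Q_A) = 37.7435 × (7/1228.104) ≈ 0.215.
ε > 0: substitutes.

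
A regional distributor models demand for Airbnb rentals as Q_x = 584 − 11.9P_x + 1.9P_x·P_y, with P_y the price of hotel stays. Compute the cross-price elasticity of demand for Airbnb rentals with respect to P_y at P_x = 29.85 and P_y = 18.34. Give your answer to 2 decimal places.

0.82

At P_x = 29.85 and P_y = 18.34: Q_x = 1268.938.
∂Q_x/∂P_y = 1.9P_x = 1.9(29.85) = 56.7150.
ε = (∂Q_x/∂P_y)(P_y/Q_x) = 56.7150 × (18.34/1268.938) ≈ 0.82.
ε > 0: substitutes.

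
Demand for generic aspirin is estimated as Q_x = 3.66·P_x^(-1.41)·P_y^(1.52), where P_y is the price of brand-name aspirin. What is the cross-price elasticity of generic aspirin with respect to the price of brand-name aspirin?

In a log-linear (constant-elasticity) demand function, the coefficient on the exponent of P_y is the cross-price elasticity.
ε = 1.52. Positive, so generic aspirin and brand-name aspirin are substitutes.

1.52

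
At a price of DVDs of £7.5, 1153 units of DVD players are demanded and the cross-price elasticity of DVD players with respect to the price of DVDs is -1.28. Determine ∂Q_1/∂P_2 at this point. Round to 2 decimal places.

-196.78

ε = (∂Q_1/∂P_2)·(P_2/Q_1) ⇒ ∂Q_1/∂P_2 = ε·Q_1/P_2 = -1.28 × 1153/7.5 ≈ -196.78.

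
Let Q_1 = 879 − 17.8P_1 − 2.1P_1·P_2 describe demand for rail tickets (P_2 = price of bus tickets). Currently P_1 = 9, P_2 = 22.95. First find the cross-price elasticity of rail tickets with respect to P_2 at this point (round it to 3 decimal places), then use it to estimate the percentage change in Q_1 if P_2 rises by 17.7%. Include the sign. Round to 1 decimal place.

At P_1 = 9, P_2 = 22.95: Q_1 = 285.045.
∂Q_1/∂P_2 = -2.1P_1 = -18.9000.
ε = (∂Q_1/∂P_2)(P_2/Q_1) = -18.9000 × 22.95/285.045 ≈ -1.522.
%ΔQ_1 ≈ ε × %ΔP_2 = -1.522 × (17.7%) = -26.9%.

-26.9%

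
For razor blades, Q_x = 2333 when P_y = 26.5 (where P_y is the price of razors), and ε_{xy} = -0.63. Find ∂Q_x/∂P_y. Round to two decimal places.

-55.46

ε = (∂Q_x/∂P_y)·(P_y/Q_x) ⇒ ∂Q_x/∂P_y = ε·Q_x/P_y = -0.63 × 2333/26.5 ≈ -55.46.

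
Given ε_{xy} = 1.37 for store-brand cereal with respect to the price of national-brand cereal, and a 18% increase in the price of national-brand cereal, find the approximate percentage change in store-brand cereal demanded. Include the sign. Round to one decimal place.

24.7%

%ΔQ ≈ ε × %ΔP of national-brand cereal = 1.37 × (18%) = 24.7%.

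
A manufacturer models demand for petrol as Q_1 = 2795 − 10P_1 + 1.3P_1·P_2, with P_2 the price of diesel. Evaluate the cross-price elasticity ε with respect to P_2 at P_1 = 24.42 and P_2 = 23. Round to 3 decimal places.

At P_1 = 24.42 and P_2 = 23: Q_1 = 3280.958.
∂Q_1/∂P_2 = 1.3P_1 = 1.3(24.42) = 31.7460.
ε = (∂Q_1/∂P_2)(P_2/Q_1) = 31.7460 × (23/3280.958) ≈ 0.223.

0.223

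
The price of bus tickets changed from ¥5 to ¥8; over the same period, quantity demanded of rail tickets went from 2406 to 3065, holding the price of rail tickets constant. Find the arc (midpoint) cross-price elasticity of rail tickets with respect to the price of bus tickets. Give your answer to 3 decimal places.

ΔQ_A = 3065 − 2406 = 659; ΔP_B = 8 − 5 = 3.
Midpoints: Q̄_A = 2735.5, P̄_B = 6.50.
ε = (ΔQ_A/Q̄_A)/(ΔP_B/P̄_B) = (659/2735.5)/(3/6.50) ≈ 0.522.

0.522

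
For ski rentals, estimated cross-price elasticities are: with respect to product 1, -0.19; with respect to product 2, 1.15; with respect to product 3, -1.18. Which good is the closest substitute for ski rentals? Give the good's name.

product 2

Substitutes have ε > 0. Among the positive values, 1.15 (product 2) is largest.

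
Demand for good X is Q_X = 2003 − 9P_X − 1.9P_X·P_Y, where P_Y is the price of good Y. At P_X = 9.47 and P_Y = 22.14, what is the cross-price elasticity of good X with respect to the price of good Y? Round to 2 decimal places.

-0.26

At P_X = 9.47 and P_Y = 22.14: Q_X = 1519.405.
∂Q_X/∂P_Y = -1.9P_X = -1.9(9.47) = -17.9930.
ε = (∂Q_X/∂P_Y)(P_Y/Q_X) = -17.9930 × (22.14/1519.405) ≈ -0.26.
ε < 0: complements.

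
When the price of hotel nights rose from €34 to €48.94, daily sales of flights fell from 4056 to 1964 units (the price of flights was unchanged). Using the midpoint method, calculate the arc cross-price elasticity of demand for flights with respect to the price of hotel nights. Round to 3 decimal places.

-1.929

ΔQ_A = 1964 − 4056 = -2092; ΔP_B = 48.94 − 34 = 14.94.
Midpoints: Q̄_A = 3010.0, P̄_B = 41.47.
ε = (ΔQ_A/Q̄_A)/(ΔP_B/P̄_B) = (-2092/3010.0)/(14.94/41.47) ≈ -1.929.
ε < 0: flights and hotel nights are complements.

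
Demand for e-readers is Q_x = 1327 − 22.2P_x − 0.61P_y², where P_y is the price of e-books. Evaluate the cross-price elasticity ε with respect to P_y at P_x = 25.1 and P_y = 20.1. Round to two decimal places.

-0.94

At P_x = 25.1 and P_y = 20.1: Q_x = 523.334.
∂Q_x/∂P_y = -1.22P_y = -1.22(20.1) = -24.5220.
ε = (∂Q_x/∂P_y)(P_y/Q_x) = -24.5220 × (20.1/523.334) ≈ -0.94.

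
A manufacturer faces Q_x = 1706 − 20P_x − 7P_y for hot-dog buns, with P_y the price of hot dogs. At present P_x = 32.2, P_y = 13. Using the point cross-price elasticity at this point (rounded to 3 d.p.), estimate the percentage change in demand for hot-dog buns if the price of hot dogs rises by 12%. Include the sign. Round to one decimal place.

At P_x = 32.2, P_y = 13: Q_x = 971.
∂Q_x/∂P_y = -7.
ε = (∂Q_x/∂P_y)(P_y/Q_x) = -7.0000 × 13/971 ≈ -0.094.
%ΔQ_x ≈ ε × %ΔP_y = -0.094 × (12%) = -1.1%.

-1.1%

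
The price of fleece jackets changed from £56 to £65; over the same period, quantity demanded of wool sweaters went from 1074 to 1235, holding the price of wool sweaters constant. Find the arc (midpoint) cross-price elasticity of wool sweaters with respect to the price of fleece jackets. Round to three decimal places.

0.937

ΔQ_A = 1235 − 1074 = 161; ΔP_B = 65 − 56 = 9.
Midpoints: Q̄_A = 1154.5, P̄_B = 60.50.
ε = (ΔQ_A/Q̄_A)/(ΔP_B/P̄_B) = (161/1154.5)/(9/60.50) ≈ 0.937.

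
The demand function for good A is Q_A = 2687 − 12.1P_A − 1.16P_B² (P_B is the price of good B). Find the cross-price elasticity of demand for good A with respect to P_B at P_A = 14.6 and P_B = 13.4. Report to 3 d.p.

-0.181

At P_A = 14.6 and P_B = 13.4: Q_A = 2302.050.
∂Q_A/∂P_B = -2.32P_B = -2.32(13.4) = -31.0880.
ε = (∂Q_A/∂P_B)(P_B/Q_A) = -31.0880 × (13.4/2302.050) ≈ -0.181.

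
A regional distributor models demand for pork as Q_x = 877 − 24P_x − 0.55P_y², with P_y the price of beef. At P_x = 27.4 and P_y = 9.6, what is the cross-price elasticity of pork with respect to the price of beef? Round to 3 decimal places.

-0.601

At P_x = 27.4 and P_y = 9.6: Q_x = 168.712.
∂Q_x/∂P_y = -1.1P_y = -1.1(9.6) = -10.5600.
ε = (∂Q_x/∂P_y)(P_y/Q_x) = -10.5600 × (9.6/168.712) ≈ -0.601.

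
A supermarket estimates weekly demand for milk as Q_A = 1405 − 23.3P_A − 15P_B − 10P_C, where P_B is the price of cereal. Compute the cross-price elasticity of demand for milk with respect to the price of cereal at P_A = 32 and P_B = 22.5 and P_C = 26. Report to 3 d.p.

At P_A = 32 and P_B = 22.5 and P_C = 26: Q_A = 61.9.
∂Q_A/∂P_B = -15.
ε = (∂Q_A/∂P_B)(P_B/Q_A) = -15 × (22.5/61.9) ≈ -5.452.

-5.452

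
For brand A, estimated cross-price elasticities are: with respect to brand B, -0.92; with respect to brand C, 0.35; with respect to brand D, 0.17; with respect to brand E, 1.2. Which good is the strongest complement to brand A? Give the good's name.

brand B

Complements have ε < 0. The most negative value is -0.92 (brand B).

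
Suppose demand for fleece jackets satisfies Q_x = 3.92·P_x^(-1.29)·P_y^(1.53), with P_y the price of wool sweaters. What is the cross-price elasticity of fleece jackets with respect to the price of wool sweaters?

In a log-linear (constant-elasticity) demand function, the coefficient on the exponent of P_y is the cross-price elasticity.
ε = 1.53. Positive, so fleece jackets and wool sweaters are substitutes.

1.53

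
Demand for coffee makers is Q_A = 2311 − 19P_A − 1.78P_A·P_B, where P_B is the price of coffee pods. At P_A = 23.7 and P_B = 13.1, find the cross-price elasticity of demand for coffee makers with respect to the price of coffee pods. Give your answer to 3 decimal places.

-0.422

At P_A = 23.7 and P_B = 13.1: Q_A = 1308.063.
∂Q_A/∂P_B = -1.78P_A = -1.78(23.7) = -42.1860.
ε = (∂Q_A/∂P_B)(P_B/Q_A) = -42.1860 × (13.1/1308.063) ≈ -0.422.
ε < 0: complements.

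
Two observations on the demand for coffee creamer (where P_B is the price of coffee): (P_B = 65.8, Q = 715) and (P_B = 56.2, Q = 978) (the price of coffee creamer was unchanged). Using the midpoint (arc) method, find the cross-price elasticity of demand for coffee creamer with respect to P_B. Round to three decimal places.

ΔQ_A = 978 − 715 = 263; ΔP_B = 56.2 − 65.8 = -9.6.
Midpoints: Q̄_A = 846.5, P̄_B = 61.00.
ε = (ΔQ_A/Q̄_A)/(ΔP_B/P̄_B) = (263/846.5)/(-9.6/61.00) ≈ -1.974.
ε < 0: coffee creamer and coffee are complements.

-1.974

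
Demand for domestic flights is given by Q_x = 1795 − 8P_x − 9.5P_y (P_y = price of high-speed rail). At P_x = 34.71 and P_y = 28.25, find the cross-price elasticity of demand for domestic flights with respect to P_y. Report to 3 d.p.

At P_x = 34.71 and P_y = 28.25: Q_x = 1248.945.
∂Q_x/∂P_y = -9.5.
ε = (∂Q_x/∂P_y)(P_y/Q_x) = -9.5 × (28.25/1248.945) ≈ -0.215.

-0.215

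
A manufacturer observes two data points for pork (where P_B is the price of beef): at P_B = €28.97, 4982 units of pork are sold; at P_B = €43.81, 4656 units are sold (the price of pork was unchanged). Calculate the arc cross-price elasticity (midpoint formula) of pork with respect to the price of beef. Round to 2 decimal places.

-0.17

ΔQ_A = 4656 − 4982 = -326; ΔP_B = 43.81 − 28.97 = 14.84.
Midpoints: Q̄_A = 4819.0, P̄_B = 36.39.
ε = (ΔQ_A/Q̄_A)/(ΔP_B/P̄_B) = (-326/4819.0)/(14.84/36.39) ≈ -0.17.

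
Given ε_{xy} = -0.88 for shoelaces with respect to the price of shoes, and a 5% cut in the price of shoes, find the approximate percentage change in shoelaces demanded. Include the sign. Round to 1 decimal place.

4.4%

%ΔQ ≈ ε × %ΔP of shoes = -0.88 × (-5%) = 4.4%.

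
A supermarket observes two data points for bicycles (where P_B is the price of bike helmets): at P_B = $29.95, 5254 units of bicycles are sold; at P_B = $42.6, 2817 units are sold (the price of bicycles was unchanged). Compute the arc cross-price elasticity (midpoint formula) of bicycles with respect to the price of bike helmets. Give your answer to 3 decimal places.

-1.732

ΔQ_A = 2817 − 5254 = -2437; ΔP_B = 42.6 − 29.95 = 12.65.
Midpoints: Q̄_A = 4035.5, P̄_B = 36.27.
ε = (ΔQ_A/Q̄_A)/(ΔP_B/P̄_B) = (-2437/4035.5)/(12.65/36.27) ≈ -1.732.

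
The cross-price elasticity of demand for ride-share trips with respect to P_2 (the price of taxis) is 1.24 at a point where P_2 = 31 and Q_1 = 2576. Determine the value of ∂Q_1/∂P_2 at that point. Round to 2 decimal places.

ε = (∂Q_1/∂P_2)·(P_2/Q_1) ⇒ ∂Q_1/∂P_2 = ε·Q_1/P_2 = 1.24 × 2576/31 ≈ 103.04.

103.04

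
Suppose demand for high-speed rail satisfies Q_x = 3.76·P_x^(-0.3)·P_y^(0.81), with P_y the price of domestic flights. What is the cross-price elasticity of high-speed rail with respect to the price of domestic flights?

In a log-linear (constant-elasticity) demand function, the coefficient on the exponent of P_y is the cross-price elasticity.
ε = 0.81. Positive, so high-speed rail and domestic flights are substitutes.

0.81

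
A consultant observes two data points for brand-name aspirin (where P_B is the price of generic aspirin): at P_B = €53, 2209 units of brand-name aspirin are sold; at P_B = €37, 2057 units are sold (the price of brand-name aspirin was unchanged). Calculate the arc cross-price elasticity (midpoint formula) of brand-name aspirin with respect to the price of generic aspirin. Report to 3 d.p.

0.200

ΔQ_A = 2057 − 2209 = -152; ΔP_B = 37 − 53 = -16.
Midpoints: Q̄_A = 2133.0, P̄_B = 45.00.
ε = (ΔQ_A/Q̄_A)/(ΔP_B/P̄_B) = (-152/2133.0)/(-16/45.00) ≈ 0.200.
ε > 0: brand-name aspirin and generic aspirin are substitutes.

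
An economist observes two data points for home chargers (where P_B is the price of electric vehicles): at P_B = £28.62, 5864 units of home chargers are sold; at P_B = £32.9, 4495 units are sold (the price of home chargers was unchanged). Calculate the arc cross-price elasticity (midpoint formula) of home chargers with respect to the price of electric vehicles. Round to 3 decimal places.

ΔQ_A = 4495 − 5864 = -1369; ΔP_B = 32.9 − 28.62 = 4.28.
Midpoints: Q̄_A = 5179.5, P̄_B = 30.76.
ε = (ΔQ_A/Q̄_A)/(ΔP_B/P̄_B) = (-1369/5179.5)/(4.28/30.76) ≈ -1.900.
ε < 0: home chargers and electric vehicles are complements.

-1.900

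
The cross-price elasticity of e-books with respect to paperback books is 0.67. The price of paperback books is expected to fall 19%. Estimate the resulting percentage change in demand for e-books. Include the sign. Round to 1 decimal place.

-12.7%

%ΔQ ≈ ε × %ΔP of paperback books = 0.67 × (-19%) = -12.7%.
Demand for e-books falls by about 12.7%.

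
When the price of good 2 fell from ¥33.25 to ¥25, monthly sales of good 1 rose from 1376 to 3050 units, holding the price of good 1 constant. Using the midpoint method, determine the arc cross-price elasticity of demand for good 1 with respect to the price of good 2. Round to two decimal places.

ΔQ_1 = 3050 − 1376 = 1674; ΔP_2 = 25 − 33.25 = -8.25.
Midpoints: Q̄_1 = 2213.0, P̄_2 = 29.12.
ε = (ΔQ_1/Q̄_1)/(ΔP_2/P̄_2) = (1674/2213.0)/(-8.25/29.12) ≈ -2.67.
ε < 0: good 1 and good 2 are complements.

-2.67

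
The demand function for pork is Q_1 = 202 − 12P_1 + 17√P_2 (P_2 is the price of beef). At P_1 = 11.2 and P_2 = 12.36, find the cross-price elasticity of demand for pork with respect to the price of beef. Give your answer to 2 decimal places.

At P_1 = 11.2 and P_2 = 12.36: Q_1 = 127.367.
∂Q_1/∂P_2 = 17/(2√P_2) = 17/(2√12.36) = 2.4177.
ε = (∂Q_1/∂P_2)(P_2/Q_1) = 2.4177 × (12.36/127.367) ≈ 0.23.

0.23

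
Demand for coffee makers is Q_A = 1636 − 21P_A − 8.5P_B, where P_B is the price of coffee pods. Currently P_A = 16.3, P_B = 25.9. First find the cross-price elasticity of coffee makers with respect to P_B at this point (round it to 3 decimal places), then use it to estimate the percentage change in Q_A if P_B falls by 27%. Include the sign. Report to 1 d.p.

At P_A = 16.3, P_B = 25.9: Q_A = 1073.55.
∂Q_A/∂P_B = -8.5.
ε = (∂Q_A/∂P_B)(P_B/Q_A) = -8.5000 × 25.9/1073.55 ≈ -0.205.
%ΔQ_A ≈ ε × %ΔP_B = -0.205 × (-27%) = 5.5%.

5.5%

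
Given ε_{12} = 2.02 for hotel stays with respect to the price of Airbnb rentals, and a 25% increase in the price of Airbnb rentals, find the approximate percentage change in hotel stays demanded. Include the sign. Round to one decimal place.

%ΔQ ≈ ε × %ΔP of Airbnb rentals = 2.02 × (25%) = 50.5%.
Demand for hotel stays rises by about 50.5%.

50.5%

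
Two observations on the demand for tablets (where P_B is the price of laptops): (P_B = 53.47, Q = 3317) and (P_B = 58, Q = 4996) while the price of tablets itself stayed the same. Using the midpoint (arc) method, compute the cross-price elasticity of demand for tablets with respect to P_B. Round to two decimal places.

4.97

ΔQ_A = 4996 − 3317 = 1679; ΔP_B = 58 − 53.47 = 4.53.
Midpoints: Q̄_A = 4156.5, P̄_B = 55.73.
ε = (ΔQ_A/Q̄_A)/(ΔP_B/P̄_B) = (1679/4156.5)/(4.53/55.73) ≈ 4.97.
ε > 0: tablets and laptops are substitutes.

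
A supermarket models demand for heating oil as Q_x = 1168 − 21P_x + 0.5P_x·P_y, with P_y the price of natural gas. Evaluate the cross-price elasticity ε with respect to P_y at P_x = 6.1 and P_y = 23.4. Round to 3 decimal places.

At P_x = 6.1 and P_y = 23.4: Q_x = 1111.27.
∂Q_x/∂P_y = 0.5P_x = 0.5(6.1) = 3.0500.
ε = (∂Q_x/∂P_y)(P_y/Q_x) = 3.0500 × (23.4/1111.27) ≈ 0.064.

0.064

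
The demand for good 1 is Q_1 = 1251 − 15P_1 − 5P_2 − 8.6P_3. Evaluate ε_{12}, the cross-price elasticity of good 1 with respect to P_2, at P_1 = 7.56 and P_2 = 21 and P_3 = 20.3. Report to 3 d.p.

At P_1 = 7.56 and P_2 = 21 and P_3 = 20.3: Q_1 = 858.02.
∂Q_1/∂P_2 = -5.
ε = (∂Q_1/∂P_2)(P_2/Q_1) = -5 × (21/858.02) ≈ -0.122.

-0.122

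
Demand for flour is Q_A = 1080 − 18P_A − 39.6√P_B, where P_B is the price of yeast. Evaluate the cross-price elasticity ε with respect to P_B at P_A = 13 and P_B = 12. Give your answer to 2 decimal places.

-0.10

At P_A = 13 and P_B = 12: Q_A = 708.822.
∂Q_A/∂P_B = -39.6/(2√P_B) = -39.6/(2√12) = -5.7158.
ε = (∂Q_A/∂P_B)(P_B/Q_A) = -5.7158 × (12/708.822) ≈ -0.10.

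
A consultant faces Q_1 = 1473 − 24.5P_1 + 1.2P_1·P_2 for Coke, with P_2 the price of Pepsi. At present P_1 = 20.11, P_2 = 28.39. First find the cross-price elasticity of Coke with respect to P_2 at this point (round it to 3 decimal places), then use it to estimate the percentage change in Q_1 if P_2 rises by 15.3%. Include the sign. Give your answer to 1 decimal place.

At P_1 = 20.11, P_2 = 28.39: Q_1 = 1665.412.
∂Q_1/∂P_2 = 1.2P_1 = 24.1320.
ε = (∂Q_1/∂P_2)(P_2/Q_1) = 24.1320 × 28.39/1665.412 ≈ 0.411.
%ΔQ_1 ≈ ε × %ΔP_2 = 0.411 × (15.3%) = 6.3%.

6.3%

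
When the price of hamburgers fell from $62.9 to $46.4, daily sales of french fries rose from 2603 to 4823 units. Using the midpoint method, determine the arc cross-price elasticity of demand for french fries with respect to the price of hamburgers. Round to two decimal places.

-1.98

ΔQ_A = 4823 − 2603 = 2220; ΔP_B = 46.4 − 62.9 = -16.5.
Midpoints: Q̄_A = 3713.0, P̄_B = 54.65.
ε = (ΔQ_A/Q̄_A)/(ΔP_B/P̄_B) = (2220/3713.0)/(-16.5/54.65) ≈ -1.98.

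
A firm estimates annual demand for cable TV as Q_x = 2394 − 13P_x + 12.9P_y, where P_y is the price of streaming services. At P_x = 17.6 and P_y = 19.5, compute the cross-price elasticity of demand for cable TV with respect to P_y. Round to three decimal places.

At P_x = 17.6 and P_y = 19.5: Q_x = 2416.75.
∂Q_x/∂P_y = 12.9.
ε = (∂Q_x/∂P_y)(P_y/Q_x) = 12.9 × (19.5/2416.75) ≈ 0.104.
Since ε > 0, cable TV and streaming services are substitutes.

0.104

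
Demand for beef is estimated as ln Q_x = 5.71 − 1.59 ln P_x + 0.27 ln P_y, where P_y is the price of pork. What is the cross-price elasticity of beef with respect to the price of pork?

In a log-linear (constant-elasticity) demand function, the coefficient on ln P_y is the cross-price elasticity.
ε = 0.27. Positive, so beef and pork are substitutes.

0.27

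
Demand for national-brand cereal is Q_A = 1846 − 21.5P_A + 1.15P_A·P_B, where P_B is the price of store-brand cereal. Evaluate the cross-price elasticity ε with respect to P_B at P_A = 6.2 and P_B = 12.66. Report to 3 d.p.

At P_A = 6.2 and P_B = 12.66: Q_A = 1802.966.
∂Q_A/∂P_B = 1.15P_A = 1.15(6.2) = 7.1300.
ε = (∂Q_A/∂P_B)(P_B/Q_A) = 7.1300 × (12.66/1802.966) ≈ 0.050.
ε > 0: substitutes.

0.050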